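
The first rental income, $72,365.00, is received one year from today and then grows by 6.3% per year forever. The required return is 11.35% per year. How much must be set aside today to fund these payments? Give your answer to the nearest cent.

$1,432,970.30

Periodic rate r = 0.1135 per year.
Growing perpetuity (Gordon): PV = PMT₁ / (r − g) = 72,365 / (r − 0.063) = $1,432,970.30.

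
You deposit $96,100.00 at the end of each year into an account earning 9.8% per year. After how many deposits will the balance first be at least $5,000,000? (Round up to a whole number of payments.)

20 payments

Periodic rate r = 0.098 per year.
Ordinary annuity FV: 5,000,000 = 96,100 × [((1+r)^n − 1)/r].
(1+r)^n = 1 + 5,000,000 × r / 96,100, so n = ln(1 + 5,000,000·r/96,100) / ln(1+r) = 19.34.
Round up to a whole number of payments: n = 20.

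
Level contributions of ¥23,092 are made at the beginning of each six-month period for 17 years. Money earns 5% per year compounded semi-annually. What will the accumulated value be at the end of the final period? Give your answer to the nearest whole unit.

This is an annuity due: 34 deposits of ¥23,092 at the beginning of each six-month period.
Periodic rate r = 0.05/2 per half-year; n is counted in half-years.
FV = PMT × [((1+r)^n − 1)/r] × (1+r) = 23,092 × [(1+r)^34 − 1] / r × (1+r) = ¥1,245,310

¥1,245,310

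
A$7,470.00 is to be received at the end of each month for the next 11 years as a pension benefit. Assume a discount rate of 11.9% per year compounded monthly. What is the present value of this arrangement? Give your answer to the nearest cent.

This is an ordinary annuity: 132 payments of A$7,470.00 at the end of each month.
Periodic rate r = 0.119/12 per month; n is counted in months.
PV = PMT × [(1 − (1+r)^−n)/r] = 7,470 × [1 − (1+r)^−132] / r = A$548,508.56

A$548,508.56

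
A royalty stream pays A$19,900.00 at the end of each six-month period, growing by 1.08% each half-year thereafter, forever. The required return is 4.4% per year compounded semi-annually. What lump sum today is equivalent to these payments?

A$1,776,785.71

Periodic rate r = 0.044/2 per half-year.
Growing perpetuity (Gordon): PV = PMT₁ / (r − g) = 19,900 / (r − 0.0108) = A$1,776,785.71.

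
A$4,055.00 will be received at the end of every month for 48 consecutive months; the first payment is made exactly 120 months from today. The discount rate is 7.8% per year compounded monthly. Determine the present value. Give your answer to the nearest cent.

Ordinary annuity of 48 payments, first payment at period 120.
Periodic rate r = 0.078/12 per month; n is counted in months.
The ordinary-annuity PV formula values the stream one period before the first payment (period 119); discount that back 119 periods:
PV₀ = 4,055 × [1 − (1+r)^−48] / r × (1+r)^−119 = A$77,126.34

A$77,126.34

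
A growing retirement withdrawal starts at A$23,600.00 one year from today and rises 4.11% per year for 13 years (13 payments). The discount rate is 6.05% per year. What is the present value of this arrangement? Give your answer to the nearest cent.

Periodic rate r = 0.0605 per year.
Growing ordinary annuity: PV = PMT₁ × [1 − ((1+g)/(1+r))^n] / (r − g) = 23,600 × [1 − ((1+0.0411)/(1+r))^13] / (r − 0.0411) = A$259,579.92.

A$259,579.92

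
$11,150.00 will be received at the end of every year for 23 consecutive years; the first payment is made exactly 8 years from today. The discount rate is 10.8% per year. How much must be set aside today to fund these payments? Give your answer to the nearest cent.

Ordinary annuity of 23 payments, first payment at period 8.
Periodic rate r = 0.108 per year.
The ordinary-annuity PV formula values the stream one period before the first payment (period 7); discount that back 7 periods:
PV₀ = 11,150 × [1 − (1+r)^−23] / r × (1+r)^−7 = $45,597.94

$45,597.94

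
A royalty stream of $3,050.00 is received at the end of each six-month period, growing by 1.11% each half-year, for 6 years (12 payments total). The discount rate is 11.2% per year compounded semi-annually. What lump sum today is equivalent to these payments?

$27,599.88

Periodic rate r = 0.112/2 per half-year; n is counted in half-years.
Growing ordinary annuity: PV = PMT₁ × [1 − ((1+g)/(1+r))^n] / (r − g) = 3,050 × [1 − ((1+0.0111)/(1+r))^12] / (r − 0.0111) = $27,599.88.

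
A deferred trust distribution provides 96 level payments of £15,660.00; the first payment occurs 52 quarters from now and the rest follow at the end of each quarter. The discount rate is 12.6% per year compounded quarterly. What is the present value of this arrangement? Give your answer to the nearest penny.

£97,017.41

Ordinary annuity of 96 payments, first payment at period 52.
Periodic rate r = 0.126/4 per quarter; n is counted in quarters.
The ordinary-annuity PV formula values the stream one period before the first payment (period 51); discount that back 51 periods:
PV₀ = 15,660 × [1 − (1+r)^−96] / r × (1+r)^−51 = £97,017.41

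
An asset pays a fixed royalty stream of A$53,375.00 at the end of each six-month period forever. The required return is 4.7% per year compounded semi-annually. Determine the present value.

Periodic rate r = 0.047/2 per half-year.
Level perpetuity: PV = PMT / r = 53,375 / (0.047/2) = A$2,271,276.60.

A$2,271,276.60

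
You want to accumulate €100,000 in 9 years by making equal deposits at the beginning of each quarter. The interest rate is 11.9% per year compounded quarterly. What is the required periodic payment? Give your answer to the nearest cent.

€1,542.42

Level annuity due; solve FV = PMT × [((1+r)^n − 1)/r] × (1+r) for PMT.
Periodic rate r = 0.119/4 per quarter; n is counted in quarters.
With n = 36: PMT = 100,000 / ([((1+r)^n − 1)/r] × (1+r)) = €1,542.42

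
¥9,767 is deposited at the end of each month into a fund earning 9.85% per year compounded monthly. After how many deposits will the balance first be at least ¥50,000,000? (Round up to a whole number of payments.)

Periodic rate r = 0.0985/12 per month; n is counted in months.
Ordinary annuity FV: 50,000,000 = 9,767 × [((1+r)^n − 1)/r].
(1+r)^n = 1 + 50,000,000 × r / 9,767, so n = ln(1 + 50,000,000·r/9,767) / ln(1+r) = 460.15.
Round up to a whole number of payments: n = 461.

461 payments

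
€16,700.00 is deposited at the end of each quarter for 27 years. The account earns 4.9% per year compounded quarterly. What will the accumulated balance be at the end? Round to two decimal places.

€3,714,366.55

This is an ordinary annuity: 108 deposits of €16,700.00 at the end of each quarter.
Periodic rate r = 0.049/4 per quarter; n is counted in quarters.
FV = PMT × [((1+r)^n − 1)/r] = 16,700 × [(1+r)^108 − 1] / r = €3,714,366.55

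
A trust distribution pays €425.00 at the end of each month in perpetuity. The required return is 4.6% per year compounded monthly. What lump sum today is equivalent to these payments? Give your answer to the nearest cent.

Periodic rate r = 0.046/12 per month.
Level perpetuity: PV = PMT / r = 425 / (0.046/12) = €110,869.57.

€110,869.57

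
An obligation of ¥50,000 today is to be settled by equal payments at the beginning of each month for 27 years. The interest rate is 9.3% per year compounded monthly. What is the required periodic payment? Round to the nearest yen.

Level annuity due; solve PV = PMT × [(1 − (1+r)^−n)/r] × (1+r) for PMT.
Periodic rate r = 0.093/12 per month; n is counted in months.
With n = 324: PMT = 50,000 / ([(1 − (1+r)^−n)/r] × (1+r)) = ¥419

¥419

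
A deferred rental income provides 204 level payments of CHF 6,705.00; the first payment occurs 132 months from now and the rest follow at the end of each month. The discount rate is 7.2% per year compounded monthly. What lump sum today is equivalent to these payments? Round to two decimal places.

Ordinary annuity of 204 payments, first payment at period 132.
Periodic rate r = 0.072/12 per month; n is counted in months.
The ordinary-annuity PV formula values the stream one period before the first payment (period 131); discount that back 131 periods:
PV₀ = 6,705 × [1 − (1+r)^−204] / r × (1+r)^−131 = CHF 359,767.30

CHF 359,767.30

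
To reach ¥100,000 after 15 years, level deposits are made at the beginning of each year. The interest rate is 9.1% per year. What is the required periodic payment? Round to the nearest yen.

Level annuity due; solve FV = PMT × [((1+r)^n − 1)/r] × (1+r) for PMT.
Periodic rate r = 0.091 per year.
With n = 15: PMT = 100,000 / ([((1+r)^n − 1)/r] × (1+r)) = ¥3,097

¥3,097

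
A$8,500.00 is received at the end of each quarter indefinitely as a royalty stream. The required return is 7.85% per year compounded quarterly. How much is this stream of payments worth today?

Periodic rate r = 0.0785/4 per quarter.
Level perpetuity: PV = PMT / r = 8,500 / (0.0785/4) = A$433,121.02.

A$433,121.02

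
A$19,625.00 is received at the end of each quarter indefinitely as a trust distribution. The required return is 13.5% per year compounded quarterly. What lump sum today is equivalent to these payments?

A$581,481.48

Periodic rate r = 0.135/4 per quarter.
Level perpetuity: PV = PMT / r = 19,625 / (0.135/4) = A$581,481.48.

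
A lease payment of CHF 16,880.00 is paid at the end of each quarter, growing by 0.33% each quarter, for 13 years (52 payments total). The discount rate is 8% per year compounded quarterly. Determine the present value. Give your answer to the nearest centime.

Periodic rate r = 0.08/4 per quarter; n is counted in quarters.
Growing ordinary annuity: PV = PMT₁ × [1 − ((1+g)/(1+r))^n] / (r − g) = 16,880 × [1 − ((1+0.0033)/(1+r))^52] / (r − 0.0033) = CHF 582,378.63.

CHF 582,378.63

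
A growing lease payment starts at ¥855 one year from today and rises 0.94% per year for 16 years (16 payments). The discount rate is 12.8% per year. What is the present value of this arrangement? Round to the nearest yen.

¥5,990

Periodic rate r = 0.128 per year.
Growing ordinary annuity: PV = PMT₁ × [1 − ((1+g)/(1+r))^n] / (r − g) = 855 × [1 − ((1+0.0094)/(1+r))^16] / (r − 0.0094) = ¥5,990.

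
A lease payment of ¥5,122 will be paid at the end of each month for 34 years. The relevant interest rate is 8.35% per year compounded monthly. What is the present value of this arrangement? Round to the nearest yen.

This is an ordinary annuity: 408 payments of ¥5,122 at the end of each month.
Periodic rate r = 0.0835/12 per month; n is counted in months.
PV = PMT × [(1 − (1+r)^−n)/r] = 5,122 × [1 − (1+r)^−408] / r = ¥692,621

¥692,621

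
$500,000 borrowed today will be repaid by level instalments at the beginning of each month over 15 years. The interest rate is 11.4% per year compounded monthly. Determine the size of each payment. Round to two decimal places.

$5,754.53

Level annuity due; solve PV = PMT × [(1 − (1+r)^−n)/r] × (1+r) for PMT.
Periodic rate r = 0.114/12 per month; n is counted in months.
With n = 180: PMT = 500,000 / ([(1 − (1+r)^−n)/r] × (1+r)) = $5,754.53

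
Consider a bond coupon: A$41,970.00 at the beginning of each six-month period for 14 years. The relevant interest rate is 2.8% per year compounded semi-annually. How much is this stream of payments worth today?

This is an annuity due: 28 payments of A$41,970.00 at the beginning of each six-month period.
Periodic rate r = 0.028/2 per half-year; n is counted in half-years.
PV = PMT × [(1 − (1+r)^−n)/r] × (1+r) = 41,970 × [1 − (1+r)^−28] / r × (1+r) = A$980,211.66

A$980,211.66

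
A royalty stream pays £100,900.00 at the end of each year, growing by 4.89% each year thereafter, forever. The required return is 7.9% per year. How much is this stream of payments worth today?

£3,352,159.47

Periodic rate r = 0.079 per year.
Growing perpetuity (Gordon): PV = PMT₁ / (r − g) = 100,900 / (r − 0.0489) = £3,352,159.47.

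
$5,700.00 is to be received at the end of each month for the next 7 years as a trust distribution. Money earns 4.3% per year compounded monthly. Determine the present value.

$412,824.15

This is an ordinary annuity: 84 payments of $5,700.00 at the end of each month.
Periodic rate r = 0.043/12 per month; n is counted in months.
PV = PMT × [(1 − (1+r)^−n)/r] = 5,700 × [1 − (1+r)^−84] / r = $412,824.15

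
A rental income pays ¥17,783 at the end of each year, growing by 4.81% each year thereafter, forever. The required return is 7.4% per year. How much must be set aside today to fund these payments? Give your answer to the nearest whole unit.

Periodic rate r = 0.074 per year.
Growing perpetuity (Gordon): PV = PMT₁ / (r − g) = 17,783 / (r − 0.0481) = ¥686,602.

¥686,602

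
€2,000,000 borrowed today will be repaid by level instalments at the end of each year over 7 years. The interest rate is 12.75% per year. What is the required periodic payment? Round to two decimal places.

€448,708.32

Level ordinary annuity; solve PV = PMT × [(1 − (1+r)^−n)/r] for PMT.
Periodic rate r = 0.1275 per year.
With n = 7: PMT = 2,000,000 / ([(1 − (1+r)^−n)/r]) = €448,708.32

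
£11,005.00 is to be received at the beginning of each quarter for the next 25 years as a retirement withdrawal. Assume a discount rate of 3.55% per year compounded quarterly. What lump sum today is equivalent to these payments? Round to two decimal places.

This is an annuity due: 100 payments of £11,005.00 at the beginning of each quarter.
Periodic rate r = 0.0355/4 per quarter; n is counted in quarters.
PV = PMT × [(1 − (1+r)^−n)/r] × (1+r) = 11,005 × [1 − (1+r)^−100] / r × (1+r) = £733,966.34

£733,966.34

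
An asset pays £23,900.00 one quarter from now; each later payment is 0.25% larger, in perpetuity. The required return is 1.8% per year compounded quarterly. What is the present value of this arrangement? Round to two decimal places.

£11,950,000.00

Periodic rate r = 0.018/4 per quarter.
Growing perpetuity (Gordon): PV = PMT₁ / (r − g) = 23,900 / (r − 0.0025) = £11,950,000.00.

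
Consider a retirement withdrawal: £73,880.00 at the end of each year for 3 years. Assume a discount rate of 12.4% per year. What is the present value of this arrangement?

£176,234.67

This is an ordinary annuity: 3 payments of £73,880.00 at the end of each year.
Periodic rate r = 0.124 per year.
PV = PMT × [(1 − (1+r)^−n)/r] = 73,880 × [1 − (1+r)^−3] / r = £176,234.67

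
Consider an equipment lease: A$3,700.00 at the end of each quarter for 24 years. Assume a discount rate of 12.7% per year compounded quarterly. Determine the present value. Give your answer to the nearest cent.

This is an ordinary annuity: 96 payments of A$3,700.00 at the end of each quarter.
Periodic rate r = 0.127/4 per quarter; n is counted in quarters.
PV = PMT × [(1 − (1+r)^−n)/r] = 3,700 × [1 − (1+r)^−96] / r = A$110,737.03

A$110,737.03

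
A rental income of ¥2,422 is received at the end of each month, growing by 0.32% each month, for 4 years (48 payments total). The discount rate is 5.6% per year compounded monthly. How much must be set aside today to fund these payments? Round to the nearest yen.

Periodic rate r = 0.056/12 per month; n is counted in months.
Growing ordinary annuity: PV = PMT₁ × [1 − ((1+g)/(1+r))^n] / (r − g) = 2,422 × [1 − ((1+0.0032)/(1+r))^48] / (r − 0.0032) = ¥111,834.

¥111,834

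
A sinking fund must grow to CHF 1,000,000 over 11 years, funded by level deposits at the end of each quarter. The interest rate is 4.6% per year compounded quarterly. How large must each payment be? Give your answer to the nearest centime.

CHF 17,587.83

Level ordinary annuity; solve FV = PMT × [((1+r)^n − 1)/r] for PMT.
Periodic rate r = 0.046/4 per quarter; n is counted in quarters.
With n = 44: PMT = 1,000,000 / ([((1+r)^n − 1)/r]) = CHF 17,587.83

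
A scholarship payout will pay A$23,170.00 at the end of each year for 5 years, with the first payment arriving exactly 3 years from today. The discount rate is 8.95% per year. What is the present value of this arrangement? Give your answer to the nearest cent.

A$76,023.15

Ordinary annuity of 5 payments, first payment at period 3.
Periodic rate r = 0.0895 per year.
The ordinary-annuity PV formula values the stream one period before the first payment (period 2); discount that back 2 periods:
PV₀ = 23,170 × [1 − (1+r)^−5] / r × (1+r)^−2 = A$76,023.15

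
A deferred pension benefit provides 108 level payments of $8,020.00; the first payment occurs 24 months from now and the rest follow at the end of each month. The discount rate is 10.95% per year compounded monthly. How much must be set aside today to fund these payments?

$445,799.75

Ordinary annuity of 108 payments, first payment at period 24.
Periodic rate r = 0.1095/12 per month; n is counted in months.
The ordinary-annuity PV formula values the stream one period before the first payment (period 23); discount that back 23 periods:
PV₀ = 8,020 × [1 − (1+r)^−108] / r × (1+r)^−23 = $445,799.75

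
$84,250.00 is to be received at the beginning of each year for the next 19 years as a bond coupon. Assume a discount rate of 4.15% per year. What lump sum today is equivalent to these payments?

$1,137,909.54

This is an annuity due: 19 payments of $84,250.00 at the beginning of each year.
Periodic rate r = 0.0415 per year.
PV = PMT × [(1 − (1+r)^−n)/r] × (1+r) = 84,250 × [1 − (1+r)^−19] / r × (1+r) = $1,137,909.54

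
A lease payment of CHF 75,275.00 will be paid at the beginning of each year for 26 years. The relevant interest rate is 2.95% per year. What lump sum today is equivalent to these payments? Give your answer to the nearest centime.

CHF 1,393,382.37

This is an annuity due: 26 payments of CHF 75,275.00 at the beginning of each year.
Periodic rate r = 0.0295 per year.
PV = PMT × [(1 − (1+r)^−n)/r] × (1+r) = 75,275 × [1 − (1+r)^−26] / r × (1+r) = CHF 1,393,382.37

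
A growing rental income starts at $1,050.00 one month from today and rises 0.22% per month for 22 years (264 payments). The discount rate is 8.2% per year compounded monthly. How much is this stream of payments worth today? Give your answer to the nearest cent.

Periodic rate r = 0.082/12 per month; n is counted in months.
Growing ordinary annuity: PV = PMT₁ × [1 − ((1+g)/(1+r))^n] / (r − g) = 1,050 × [1 − ((1+0.0022)/(1+r))^264] / (r − 0.0022) = $159,560.12.

$159,560.12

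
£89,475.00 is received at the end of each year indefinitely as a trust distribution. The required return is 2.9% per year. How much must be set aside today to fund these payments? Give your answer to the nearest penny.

£3,085,344.83

Periodic rate r = 0.029 per year.
Level perpetuity: PV = PMT / r = 89,475 / (0.029) = £3,085,344.83.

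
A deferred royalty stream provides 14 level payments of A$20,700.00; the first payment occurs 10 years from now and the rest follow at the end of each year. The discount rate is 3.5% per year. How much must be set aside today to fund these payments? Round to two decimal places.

A$165,863.39

Ordinary annuity of 14 payments, first payment at period 10.
Periodic rate r = 0.035 per year.
The ordinary-annuity PV formula values the stream one period before the first payment (period 9); discount that back 9 periods:
PV₀ = 20,700 × [1 − (1+r)^−14] / r × (1+r)^−9 = A$165,863.39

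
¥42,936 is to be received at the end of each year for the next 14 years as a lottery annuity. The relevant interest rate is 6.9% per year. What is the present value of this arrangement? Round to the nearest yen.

¥377,758

This is an ordinary annuity: 14 payments of ¥42,936 at the end of each year.
Periodic rate r = 0.069 per year.
PV = PMT × [(1 − (1+r)^−n)/r] = 42,936 × [1 − (1+r)^−14] / r = ¥377,758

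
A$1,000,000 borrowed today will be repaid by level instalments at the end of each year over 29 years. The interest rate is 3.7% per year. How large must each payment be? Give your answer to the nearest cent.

Level ordinary annuity; solve PV = PMT × [(1 − (1+r)^−n)/r] for PMT.
Periodic rate r = 0.037 per year.
With n = 29: PMT = 1,000,000 / ([(1 − (1+r)^−n)/r]) = A$56,806.95

A$56,806.95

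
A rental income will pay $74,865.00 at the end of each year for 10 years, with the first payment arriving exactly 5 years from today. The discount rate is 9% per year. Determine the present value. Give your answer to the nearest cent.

$340,368.52

Ordinary annuity of 10 payments, first payment at period 5.
Periodic rate r = 0.09 per year.
The ordinary-annuity PV formula values the stream one period before the first payment (period 4); discount that back 4 periods:
PV₀ = 74,865 × [1 − (1+r)^−10] / r × (1+r)^−4 = $340,368.52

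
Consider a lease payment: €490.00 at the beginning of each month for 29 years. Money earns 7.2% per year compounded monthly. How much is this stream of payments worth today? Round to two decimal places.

This is an annuity due: 348 payments of €490.00 at the beginning of each month.
Periodic rate r = 0.072/12 per month; n is counted in months.
PV = PMT × [(1 − (1+r)^−n)/r] × (1+r) = 490 × [1 − (1+r)^−348] / r × (1+r) = €71,910.88

€71,910.88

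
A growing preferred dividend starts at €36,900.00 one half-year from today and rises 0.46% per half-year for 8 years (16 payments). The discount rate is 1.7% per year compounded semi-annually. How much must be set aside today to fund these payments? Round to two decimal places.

Periodic rate r = 0.017/2 per half-year; n is counted in half-years.
Growing ordinary annuity: PV = PMT₁ × [1 − ((1+g)/(1+r))^n] / (r − g) = 36,900 × [1 − ((1+0.0046)/(1+r))^16] / (r − 0.0046) = €568,747.18.

€568,747.18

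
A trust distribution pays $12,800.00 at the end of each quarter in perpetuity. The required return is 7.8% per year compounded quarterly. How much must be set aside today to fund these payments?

Periodic rate r = 0.078/4 per quarter.
Level perpetuity: PV = PMT / r = 12,800 / (0.078/4) = $656,410.26.

$656,410.26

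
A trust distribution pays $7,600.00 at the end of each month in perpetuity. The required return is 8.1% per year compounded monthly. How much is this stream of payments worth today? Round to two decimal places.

Periodic rate r = 0.081/12 per month.
Level perpetuity: PV = PMT / r = 7,600 / (0.081/12) = $1,125,925.93.

$1,125,925.93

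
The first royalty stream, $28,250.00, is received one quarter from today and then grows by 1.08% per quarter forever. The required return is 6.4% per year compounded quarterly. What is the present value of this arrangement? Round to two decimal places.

Periodic rate r = 0.064/4 per quarter.
Growing perpetuity (Gordon): PV = PMT₁ / (r − g) = 28,250 / (r − 0.0108) = $5,432,692.31.

$5,432,692.31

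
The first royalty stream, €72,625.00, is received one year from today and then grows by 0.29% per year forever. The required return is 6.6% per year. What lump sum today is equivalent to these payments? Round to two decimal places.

€1,150,950.87

Periodic rate r = 0.066 per year.
Growing perpetuity (Gordon): PV = PMT₁ / (r − g) = 72,625 / (r − 0.0029) = €1,150,950.87.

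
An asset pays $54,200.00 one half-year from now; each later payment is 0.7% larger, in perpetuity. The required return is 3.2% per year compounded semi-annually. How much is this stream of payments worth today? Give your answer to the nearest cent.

Periodic rate r = 0.032/2 per half-year.
Growing perpetuity (Gordon): PV = PMT₁ / (r − g) = 54,200 / (r − 0.007) = $6,022,222.22.

$6,022,222.22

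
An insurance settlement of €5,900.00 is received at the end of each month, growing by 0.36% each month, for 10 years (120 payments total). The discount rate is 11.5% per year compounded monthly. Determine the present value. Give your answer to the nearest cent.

€502,872.96

Periodic rate r = 0.115/12 per month; n is counted in months.
Growing ordinary annuity: PV = PMT₁ × [1 − ((1+g)/(1+r))^n] / (r − g) = 5,900 × [1 − ((1+0.0036)/(1+r))^120] / (r − 0.0036) = €502,872.96.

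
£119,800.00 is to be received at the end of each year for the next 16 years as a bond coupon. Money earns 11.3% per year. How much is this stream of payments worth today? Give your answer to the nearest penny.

£868,991.14

This is an ordinary annuity: 16 payments of £119,800.00 at the end of each year.
Periodic rate r = 0.113 per year.
PV = PMT × [(1 − (1+r)^−n)/r] = 119,800 × [1 − (1+r)^−16] / r = £868,991.14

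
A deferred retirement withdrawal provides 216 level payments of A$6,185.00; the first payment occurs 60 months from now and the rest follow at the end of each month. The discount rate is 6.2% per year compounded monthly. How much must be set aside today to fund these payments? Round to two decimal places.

Ordinary annuity of 216 payments, first payment at period 60.
Periodic rate r = 0.062/12 per month; n is counted in months.
The ordinary-annuity PV formula values the stream one period before the first payment (period 59); discount that back 59 periods:
PV₀ = 6,185 × [1 − (1+r)^−216] / r × (1+r)^−59 = A$593,074.46

A$593,074.46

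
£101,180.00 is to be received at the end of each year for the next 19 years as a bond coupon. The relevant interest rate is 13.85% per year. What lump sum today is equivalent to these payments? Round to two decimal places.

£668,409.24

This is an ordinary annuity: 19 payments of £101,180.00 at the end of each year.
Periodic rate r = 0.1385 per year.
PV = PMT × [(1 − (1+r)^−n)/r] = 101,180 × [1 − (1+r)^−19] / r = £668,409.24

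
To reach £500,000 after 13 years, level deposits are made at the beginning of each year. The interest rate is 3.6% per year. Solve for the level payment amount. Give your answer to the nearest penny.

£29,765.45

Level annuity due; solve FV = PMT × [((1+r)^n − 1)/r] × (1+r) for PMT.
Periodic rate r = 0.036 per year.
With n = 13: PMT = 500,000 / ([((1+r)^n − 1)/r] × (1+r)) = £29,765.45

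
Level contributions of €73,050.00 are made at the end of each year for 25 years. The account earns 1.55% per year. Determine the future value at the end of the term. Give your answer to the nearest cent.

€2,209,975.37

This is an ordinary annuity: 25 deposits of €73,050.00 at the end of each year.
Periodic rate r = 0.0155 per year.
FV = PMT × [((1+r)^n − 1)/r] = 73,050 × [(1+r)^25 − 1] / r = €2,209,975.37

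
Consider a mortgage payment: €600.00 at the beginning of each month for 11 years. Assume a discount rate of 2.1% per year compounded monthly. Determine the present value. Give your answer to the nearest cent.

This is an annuity due: 132 payments of €600.00 at the beginning of each month.
Periodic rate r = 0.021/12 per month; n is counted in months.
PV = PMT × [(1 − (1+r)^−n)/r] × (1+r) = 600 × [1 − (1+r)^−132] / r × (1+r) = €70,786.61

€70,786.61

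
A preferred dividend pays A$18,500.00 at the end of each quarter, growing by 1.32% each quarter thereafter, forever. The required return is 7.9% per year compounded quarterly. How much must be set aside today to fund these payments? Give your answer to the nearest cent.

Periodic rate r = 0.079/4 per quarter.
Growing perpetuity (Gordon): PV = PMT₁ / (r − g) = 18,500 / (r − 0.0132) = A$2,824,427.48.

A$2,824,427.48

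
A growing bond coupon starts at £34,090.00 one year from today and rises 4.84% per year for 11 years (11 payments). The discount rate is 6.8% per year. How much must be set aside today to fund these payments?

Periodic rate r = 0.068 per year.
Growing ordinary annuity: PV = PMT₁ × [1 − ((1+g)/(1+r))^n] / (r − g) = 34,090 × [1 − ((1+0.0484)/(1+r))^11] / (r − 0.0484) = £320,606.24.

£320,606.24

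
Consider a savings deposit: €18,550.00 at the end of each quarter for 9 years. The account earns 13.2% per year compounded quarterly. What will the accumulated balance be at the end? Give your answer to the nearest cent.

€1,246,891.21

This is an ordinary annuity: 36 deposits of €18,550.00 at the end of each quarter.
Periodic rate r = 0.132/4 per quarter; n is counted in quarters.
FV = PMT × [((1+r)^n − 1)/r] = 18,550 × [(1+r)^36 − 1] / r = €1,246,891.21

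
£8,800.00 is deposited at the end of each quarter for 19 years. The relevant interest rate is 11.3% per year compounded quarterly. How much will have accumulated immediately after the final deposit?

£2,276,510.65

This is an ordinary annuity: 76 deposits of £8,800.00 at the end of each quarter.
Periodic rate r = 0.113/4 per quarter; n is counted in quarters.
FV = PMT × [((1+r)^n − 1)/r] = 8,800 × [(1+r)^76 − 1] / r = £2,276,510.65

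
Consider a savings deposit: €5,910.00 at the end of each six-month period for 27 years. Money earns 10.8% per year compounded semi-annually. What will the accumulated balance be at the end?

€1,763,766.59

This is an ordinary annuity: 54 deposits of €5,910.00 at the end of each six-month period.
Periodic rate r = 0.108/2 per half-year; n is counted in half-years.
FV = PMT × [((1+r)^n − 1)/r] = 5,910 × [(1+r)^54 − 1] / r = €1,763,766.59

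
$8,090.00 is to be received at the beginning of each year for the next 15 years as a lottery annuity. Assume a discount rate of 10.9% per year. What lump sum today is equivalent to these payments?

$64,872.84

This is an annuity due: 15 payments of $8,090.00 at the beginning of each year.
Periodic rate r = 0.109 per year.
PV = PMT × [(1 − (1+r)^−n)/r] × (1+r) = 8,090 × [1 − (1+r)^−15] / r × (1+r) = $64,872.84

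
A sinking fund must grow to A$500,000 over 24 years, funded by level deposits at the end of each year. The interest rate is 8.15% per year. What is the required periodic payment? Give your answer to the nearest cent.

A$7,334.46

Level ordinary annuity; solve FV = PMT × [((1+r)^n − 1)/r] for PMT.
Periodic rate r = 0.0815 per year.
With n = 24: PMT = 500,000 / ([((1+r)^n − 1)/r]) = A$7,334.46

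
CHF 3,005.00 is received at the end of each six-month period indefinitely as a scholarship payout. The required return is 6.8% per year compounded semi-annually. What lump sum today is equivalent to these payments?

CHF 88,382.35

Periodic rate r = 0.068/2 per half-year.
Level perpetuity: PV = PMT / r = 3,005 / (0.068/2) = CHF 88,382.35.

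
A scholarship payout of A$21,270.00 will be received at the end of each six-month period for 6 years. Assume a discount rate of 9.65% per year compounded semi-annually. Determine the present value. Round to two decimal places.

A$190,395.92

This is an ordinary annuity: 12 payments of A$21,270.00 at the end of each six-month period.
Periodic rate r = 0.0965/2 per half-year; n is counted in half-years.
PV = PMT × [(1 − (1+r)^−n)/r] = 21,270 × [1 − (1+r)^−12] / r = A$190,395.92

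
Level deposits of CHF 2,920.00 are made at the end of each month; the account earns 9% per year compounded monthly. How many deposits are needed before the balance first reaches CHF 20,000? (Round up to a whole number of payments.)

Periodic rate r = 0.09/12 per month; n is counted in months.
Ordinary annuity FV: 20,000 = 2,920 × [((1+r)^n − 1)/r].
(1+r)^n = 1 + 20,000 × r / 2,920, so n = ln(1 + 20,000·r/2,920) / ln(1+r) = 6.70.
Round up to a whole number of payments: n = 7.

7 payments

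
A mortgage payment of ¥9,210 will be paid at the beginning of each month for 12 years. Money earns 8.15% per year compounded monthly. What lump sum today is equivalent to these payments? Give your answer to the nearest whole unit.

This is an annuity due: 144 payments of ¥9,210 at the beginning of each month.
Periodic rate r = 0.0815/12 per month; n is counted in months.
PV = PMT × [(1 − (1+r)^−n)/r] × (1+r) = 9,210 × [1 − (1+r)^−144] / r × (1+r) = ¥850,151

¥850,151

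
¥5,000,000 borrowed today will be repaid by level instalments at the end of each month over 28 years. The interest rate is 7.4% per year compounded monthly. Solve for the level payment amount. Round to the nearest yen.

Level ordinary annuity; solve PV = PMT × [(1 − (1+r)^−n)/r] for PMT.
Periodic rate r = 0.074/12 per month; n is counted in months.
With n = 336: PMT = 5,000,000 / ([(1 − (1+r)^−n)/r]) = ¥35,308

¥35,308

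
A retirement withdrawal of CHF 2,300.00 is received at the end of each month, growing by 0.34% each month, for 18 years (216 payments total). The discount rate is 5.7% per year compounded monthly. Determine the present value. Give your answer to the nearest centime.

CHF 429,415.27

Periodic rate r = 0.057/12 per month; n is counted in months.
Growing ordinary annuity: PV = PMT₁ × [1 − ((1+g)/(1+r))^n] / (r − g) = 2,300 × [1 − ((1+0.0034)/(1+r))^216] / (r − 0.0034) = CHF 429,415.27.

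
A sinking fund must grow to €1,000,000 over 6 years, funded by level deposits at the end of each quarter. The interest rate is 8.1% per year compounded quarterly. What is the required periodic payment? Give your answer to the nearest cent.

Level ordinary annuity; solve FV = PMT × [((1+r)^n − 1)/r] for PMT.
Periodic rate r = 0.081/4 per quarter; n is counted in quarters.
With n = 24: PMT = 1,000,000 / ([((1+r)^n − 1)/r]) = €32,770.95

€32,770.95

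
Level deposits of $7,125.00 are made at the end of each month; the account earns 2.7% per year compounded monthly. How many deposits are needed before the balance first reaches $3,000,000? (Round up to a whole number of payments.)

Periodic rate r = 0.027/12 per month; n is counted in months.
Ordinary annuity FV: 3,000,000 = 7,125 × [((1+r)^n − 1)/r].
(1+r)^n = 1 + 3,000,000 × r / 7,125, so n = ln(1 + 3,000,000·r/7,125) / ln(1+r) = 296.55.
Round up to a whole number of payments: n = 297.

297 payments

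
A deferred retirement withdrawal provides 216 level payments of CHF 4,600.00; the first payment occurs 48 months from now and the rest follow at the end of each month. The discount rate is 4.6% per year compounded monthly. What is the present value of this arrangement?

Ordinary annuity of 216 payments, first payment at period 48.
Periodic rate r = 0.046/12 per month; n is counted in months.
The ordinary-annuity PV formula values the stream one period before the first payment (period 47); discount that back 47 periods:
PV₀ = 4,600 × [1 − (1+r)^−216] / r × (1+r)^−47 = CHF 563,792.91

CHF 563,792.91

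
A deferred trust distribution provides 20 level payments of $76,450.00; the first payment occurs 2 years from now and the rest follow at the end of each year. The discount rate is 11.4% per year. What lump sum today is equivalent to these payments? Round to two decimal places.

$532,503.65

Ordinary annuity of 20 payments, first payment at period 2.
Periodic rate r = 0.114 per year.
The ordinary-annuity PV formula values the stream one period before the first payment (period 1); discount that back 1 periods:
PV₀ = 76,450 × [1 − (1+r)^−20] / r × (1+r)^−1 = $532,503.65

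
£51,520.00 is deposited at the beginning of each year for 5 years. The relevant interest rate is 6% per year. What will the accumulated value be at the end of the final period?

This is an annuity due: 5 deposits of £51,520.00 at the beginning of each year.
Periodic rate r = 0.06 per year.
FV = PMT × [((1+r)^n − 1)/r] × (1+r) = 51,520 × [(1+r)^5 − 1] / r × (1+r) = £307,848.41

£307,848.41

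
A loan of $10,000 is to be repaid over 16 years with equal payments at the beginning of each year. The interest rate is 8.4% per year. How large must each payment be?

Level annuity due; solve PV = PMT × [(1 − (1+r)^−n)/r] × (1+r) for PMT.
Periodic rate r = 0.084 per year.
With n = 16: PMT = 10,000 / ([(1 − (1+r)^−n)/r] × (1+r)) = $1,069.02

$1,069.02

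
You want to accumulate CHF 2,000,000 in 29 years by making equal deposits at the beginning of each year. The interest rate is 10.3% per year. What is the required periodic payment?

Level annuity due; solve FV = PMT × [((1+r)^n − 1)/r] × (1+r) for PMT.
Periodic rate r = 0.103 per year.
With n = 29: PMT = 2,000,000 / ([((1+r)^n − 1)/r] × (1+r)) = CHF 11,552.26

CHF 11,552.26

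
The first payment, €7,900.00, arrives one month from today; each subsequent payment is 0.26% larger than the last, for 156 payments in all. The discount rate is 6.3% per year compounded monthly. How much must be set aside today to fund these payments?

Periodic rate r = 0.063/12 per month; n is counted in months.
Growing ordinary annuity: PV = PMT₁ × [1 − ((1+g)/(1+r))^n] / (r − g) = 7,900 × [1 − ((1+0.0026)/(1+r))^156] / (r − 0.0026) = €1,006,229.37.

€1,006,229.37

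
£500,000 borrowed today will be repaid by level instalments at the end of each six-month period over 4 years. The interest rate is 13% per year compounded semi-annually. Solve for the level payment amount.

£82,118.65

Level ordinary annuity; solve PV = PMT × [(1 − (1+r)^−n)/r] for PMT.
Periodic rate r = 0.13/2 per half-year; n is counted in half-years.
With n = 8: PMT = 500,000 / ([(1 − (1+r)^−n)/r]) = £82,118.65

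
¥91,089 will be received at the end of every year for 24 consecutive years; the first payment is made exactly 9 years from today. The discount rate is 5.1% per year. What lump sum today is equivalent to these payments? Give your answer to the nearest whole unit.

Ordinary annuity of 24 payments, first payment at period 9.
Periodic rate r = 0.051 per year.
The ordinary-annuity PV formula values the stream one period before the first payment (period 8); discount that back 8 periods:
PV₀ = 91,089 × [1 − (1+r)^−24] / r × (1+r)^−8 = ¥836,116

¥836,116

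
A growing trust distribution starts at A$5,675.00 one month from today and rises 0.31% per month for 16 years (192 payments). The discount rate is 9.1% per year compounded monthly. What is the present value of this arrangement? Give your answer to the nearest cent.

Periodic rate r = 0.091/12 per month; n is counted in months.
Growing ordinary annuity: PV = PMT₁ × [1 − ((1+g)/(1+r))^n] / (r − g) = 5,675 × [1 − ((1+0.0031)/(1+r))^192] / (r − 0.0031) = A$728,136.63.

A$728,136.63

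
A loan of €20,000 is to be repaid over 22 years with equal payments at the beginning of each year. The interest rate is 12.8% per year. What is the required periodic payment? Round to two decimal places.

€2,442.07

Level annuity due; solve PV = PMT × [(1 − (1+r)^−n)/r] × (1+r) for PMT.
Periodic rate r = 0.128 per year.
With n = 22: PMT = 20,000 / ([(1 − (1+r)^−n)/r] × (1+r)) = €2,442.07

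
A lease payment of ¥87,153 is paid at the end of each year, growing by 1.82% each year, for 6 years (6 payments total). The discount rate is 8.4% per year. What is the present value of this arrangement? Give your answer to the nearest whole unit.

Periodic rate r = 0.084 per year.
Growing ordinary annuity: PV = PMT₁ × [1 − ((1+g)/(1+r))^n] / (r − g) = 87,153 × [1 − ((1+0.0182)/(1+r))^6] / (r − 0.0182) = ¥414,853.

¥414,853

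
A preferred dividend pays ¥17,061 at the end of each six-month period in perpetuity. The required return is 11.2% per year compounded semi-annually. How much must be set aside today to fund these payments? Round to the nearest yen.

¥304,661

Periodic rate r = 0.112/2 per half-year.
Level perpetuity: PV = PMT / r = 17,061 / (0.112/2) = ¥304,661.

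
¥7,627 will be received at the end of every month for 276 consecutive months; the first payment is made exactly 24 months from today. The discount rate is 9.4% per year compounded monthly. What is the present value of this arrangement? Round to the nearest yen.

Ordinary annuity of 276 payments, first payment at period 24.
Periodic rate r = 0.094/12 per month; n is counted in months.
The ordinary-annuity PV formula values the stream one period before the first payment (period 23); discount that back 23 periods:
PV₀ = 7,627 × [1 − (1+r)^−276] / r × (1+r)^−23 = ¥719,259

¥719,259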